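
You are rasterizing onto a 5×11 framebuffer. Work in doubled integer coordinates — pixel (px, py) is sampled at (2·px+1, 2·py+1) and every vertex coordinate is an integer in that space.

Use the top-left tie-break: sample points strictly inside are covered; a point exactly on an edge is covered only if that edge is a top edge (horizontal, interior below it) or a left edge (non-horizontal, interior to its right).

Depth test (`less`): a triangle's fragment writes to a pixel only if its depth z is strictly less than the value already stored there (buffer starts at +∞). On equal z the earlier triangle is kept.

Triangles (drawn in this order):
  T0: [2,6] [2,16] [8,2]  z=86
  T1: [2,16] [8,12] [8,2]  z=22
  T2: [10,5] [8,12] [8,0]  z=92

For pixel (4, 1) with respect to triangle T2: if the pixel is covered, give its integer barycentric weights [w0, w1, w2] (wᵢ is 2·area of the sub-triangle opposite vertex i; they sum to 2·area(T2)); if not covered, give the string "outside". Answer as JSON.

T0:
  2·area = 60  (B↔C swapped to make it positive)
  edge (2, 6)→(8, 2): d=(6,-4) top-left  bias=+0
  edge (8, 2)→(2, 16): d=(-6,14) right/bottom  bias=-1
  edge (2, 16)→(2, 6): d=(0,-10) top-left  bias=+0
    (3,1)@(7, 3): e=[2,8,50] → █
    (4,1)@(9, 3): e=[10,-20,70] → ·
    (2,2)@(5, 5): e=[6,24,30] → █
    (3,2)@(7, 5): e=[14,-4,50] → ·
    (1,3)@(3, 7): e=[10,40,10] → █
    (3,3)@(7, 7): e=[26,-16,50] → ·
    (1,4)@(3, 9): e=[22,28,10] → █
    (2,4)@(5, 9): e=[30,0,30] → ·  [on edge]
    (1,5)@(3, 11): e=[34,16,10] → █
    (2,5)@(5, 11): e=[42,-12,30] → ·
    (1,6)@(3, 13): e=[46,4,10] → █
    (2,6)@(5, 13): e=[54,-24,30] → ·
  covered (7 px):
    · · · · ·
    · · · █ ·
    · · █ · ·
    · █ █ · ·
    · █ · · ·
    · █ · · ·
    · █ · · ·
    · · · · ·
    · · · · ·
    · · · · ·
    · · · · ·
T1:
  2·area = 60  (B↔C swapped to make it positive)
  edge (2, 16)→(8, 2): d=(6,-14) top-left  bias=+0
  edge (8, 2)→(8, 12): d=(0,10) right/bottom  bias=-1
  edge (8, 12)→(2, 16): d=(-6,4) right/bottom  bias=-1
    (3,2)@(7, 5): e=[4,10,46] → █
    (4,2)@(9, 5): e=[32,-10,38] → ·
    (3,3)@(7, 7): e=[16,10,34] → █
    (4,3)@(9, 7): e=[44,-10,26] → ·
    (2,4)@(5, 9): e=[0,30,30] → █  [on edge]
    (4,4)@(9, 9): e=[56,-10,14] → ·
    (2,5)@(5, 11): e=[12,30,18] → █
    (4,5)@(9, 11): e=[68,-10,2] → ·
    (2,6)@(5, 13): e=[24,30,6] → █
    (3,6)@(7, 13): e=[52,10,-2] → ·
    (1,7)@(3, 15): e=[8,50,2] → █
    (2,7)@(5, 15): e=[36,30,-6] → ·
  covered (8 px):
    · · · · ·
    · · · · ·
    · · · █ ·
    · · · █ ·
    · · █ █ ·
    · · █ █ ·
    · · █ · ·
    · █ · · ·
    · · · · ·
    · · · · ·
    · · · · ·
T2:
  2·area = 24
  edge (10, 5)→(8, 12): d=(-2,7) right/bottom  bias=-1
  edge (8, 12)→(8, 0): d=(0,-12) top-left  bias=+0
  edge (8, 0)→(10, 5): d=(2,5) right/bottom  bias=-1
    (4,1)@(9, 3): e=[11,12,1] → █
    (4,2)@(9, 5): e=[7,12,5] → █
    (4,3)@(9, 7): e=[3,12,9] → █
    (4,4)@(9, 9): e=[-1,12,13] → ·
  covered (3 px):
    · · · · ·
    · · · · █
    · · · · █
    · · · · █
    · · · · ·
    · · · · ·
    · · · · ·
    · · · · ·
    · · · · ·
    · · · · ·
    · · · · ·

Result: [12,1,11]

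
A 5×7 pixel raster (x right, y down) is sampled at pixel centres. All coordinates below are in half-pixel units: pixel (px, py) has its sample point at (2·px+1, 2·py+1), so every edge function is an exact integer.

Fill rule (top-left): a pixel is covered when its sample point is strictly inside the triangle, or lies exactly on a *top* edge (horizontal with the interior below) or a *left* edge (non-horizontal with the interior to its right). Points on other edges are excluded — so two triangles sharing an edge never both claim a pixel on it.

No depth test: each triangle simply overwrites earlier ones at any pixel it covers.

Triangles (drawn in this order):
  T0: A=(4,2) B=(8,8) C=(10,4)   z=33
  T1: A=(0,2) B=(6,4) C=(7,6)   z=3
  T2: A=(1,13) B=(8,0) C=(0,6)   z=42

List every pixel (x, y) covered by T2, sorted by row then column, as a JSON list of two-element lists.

T0:
  2·area = 28  (B↔C swapped to make it positive)
  edge (4, 2)→(10, 4): d=(6,2) right/bottom  bias=-1
  edge (10, 4)→(8, 8): d=(-2,4) right/bottom  bias=-1
  edge (8, 8)→(4, 2): d=(-4,-6) top-left  bias=+0
    (0,0)@(1, 1): e=[0,42,-14] → .  [on edge]
    (2,1)@(5, 3): e=[4,22,2] → X
    (3,1)@(7, 3): e=[0,14,14] → .  [on edge]
    (2,2)@(5, 5): e=[16,18,-6] → .
    (3,2)@(7, 5): e=[12,10,6] → X
    (4,2)@(9, 5): e=[8,2,18] → X
    (3,3)@(7, 7): e=[24,6,-2] → .
    (4,3)@(9, 7): e=[20,-2,10] → .
  covered (3 px):
    . . . . .
    . . X . .
    . . . X X
    . . . . .
    . . . . .
    . . . . .
    . . . . .
T1:
  2·area = 10
  edge (0, 2)→(6, 4): d=(6,2) right/bottom  bias=-1
  edge (6, 4)→(7, 6): d=(1,2) right/bottom  bias=-1
  edge (7, 6)→(0, 2): d=(-7,-4) top-left  bias=+0
    (1,1)@(3, 3): e=[0,5,5] → .  [on edge]
    (4,2)@(9, 5): e=[0,-5,15] → .  [on edge]
  covered (0 px):
    . . . . .
    . . . . .
    . . . . .
    . . . . .
    . . . . .
    . . . . .
    . . . . .
T2:
  2·area = 62  (B↔C swapped to make it positive)
  edge (1, 13)→(0, 6): d=(-1,-7) top-left  bias=+0
  edge (0, 6)→(8, 0): d=(8,-6) top-left  bias=+0
  edge (8, 0)→(1, 13): d=(-7,13) right/bottom  bias=-1
    (3,0)@(7, 1): e=[54,2,6] → X
    (4,0)@(9, 1): e=[68,14,-20] → .
    (2,1)@(5, 3): e=[38,6,18] → X
    (3,1)@(7, 3): e=[52,18,-8] → .
    (1,2)@(3, 5): e=[22,10,30] → X
    (3,2)@(7, 5): e=[50,34,-22] → .
    (0,3)@(1, 7): e=[6,14,42] → X
    (2,3)@(5, 7): e=[34,38,-10] → .
    (0,4)@(1, 9): e=[4,30,28] → X
    (2,4)@(5, 9): e=[32,54,-24] → .
    (0,5)@(1, 11): e=[2,46,14] → X
    (1,5)@(3, 11): e=[16,58,-12] → .
    (0,6)@(1, 13): e=[0,62,0] → .  [on edge]
  covered (9 px):
    . . . X .
    . . X . .
    . X X . .
    X X . . .
    X X . . .
    X . . . .
    . . . . .

Result: [[3,0],[2,1],[1,2],[2,2],[0,3],[1,3],[0,4],[1,4],[0,5]]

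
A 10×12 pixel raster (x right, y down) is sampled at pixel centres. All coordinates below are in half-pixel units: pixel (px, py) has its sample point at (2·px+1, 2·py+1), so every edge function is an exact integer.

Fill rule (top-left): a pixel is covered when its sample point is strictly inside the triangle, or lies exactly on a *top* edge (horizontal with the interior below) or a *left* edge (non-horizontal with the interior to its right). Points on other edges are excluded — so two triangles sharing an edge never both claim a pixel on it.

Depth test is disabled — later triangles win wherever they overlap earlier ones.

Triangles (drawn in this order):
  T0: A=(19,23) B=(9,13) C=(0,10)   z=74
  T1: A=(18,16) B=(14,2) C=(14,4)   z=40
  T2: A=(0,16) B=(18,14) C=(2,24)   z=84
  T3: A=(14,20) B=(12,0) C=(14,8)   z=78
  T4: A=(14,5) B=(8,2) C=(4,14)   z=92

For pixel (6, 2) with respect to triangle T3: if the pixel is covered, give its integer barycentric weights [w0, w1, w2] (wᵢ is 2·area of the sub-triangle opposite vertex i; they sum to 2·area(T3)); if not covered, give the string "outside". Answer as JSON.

T0:
  2·area = 60  (B↔C swapped to make it positive)
  edge (19, 23)→(0, 10): d=(-19,-13) top-left  bias=+0
  edge (0, 10)→(9, 13): d=(9,3) right/bottom  bias=-1
  edge (9, 13)→(19, 23): d=(10,10) right/bottom  bias=-1
    (0,2)@(1, 5): e=[108,-48,0] → ·  [on edge]
    (1,3)@(3, 7): e=[96,-36,0] → ·  [on edge]
    (2,4)@(5, 9): e=[84,-24,0] → ·  [on edge]
    (1,5)@(3, 11): e=[20,0,40] → ·  [on edge]
    (3,5)@(7, 11): e=[72,-12,0] → ·  [on edge]
    (2,6)@(5, 13): e=[8,12,40] → #
    (3,6)@(7, 13): e=[34,6,20] → #
    (4,6)@(9, 13): e=[60,0,0] → ·  [on edge]
    (2,7)@(5, 15): e=[-30,30,60] → ·
    (3,7)@(7, 15): e=[-4,24,40] → ·
    (4,7)@(9, 15): e=[22,18,20] → #
    (5,7)@(11, 15): e=[48,12,0] → ·  [on edge]
    (7,7)@(15, 15): e=[100,0,-40] → ·  [on edge]
    (6,8)@(13, 17): e=[36,24,0] → ·  [on edge]
    (7,9)@(15, 19): e=[24,36,0] → ·  [on edge]
    (8,10)@(17, 21): e=[12,48,0] → ·  [on edge]
    (9,11)@(19, 23): e=[0,60,0] → ·  [on edge]
  covered (4 px):
    · · · · · · · · · ·
    · · · · · · · · · ·
    · · · · · · · · · ·
    · · · · · · · · · ·
    · · · · · · · · · ·
    · · · · · · · · · ·
    · · # # · · · · · ·
    · · · · # · · · · ·
    · · · · · # · · · ·
    · · · · · · · · · ·
    · · · · · · · · · ·
    · · · · · · · · · ·
T1:
  2·area = 8  (B↔C swapped to make it positive)
  edge (18, 16)→(14, 4): d=(-4,-12) top-left  bias=+0
  edge (14, 4)→(14, 2): d=(0,-2) top-left  bias=+0
  edge (14, 2)→(18, 16): d=(4,14) right/bottom  bias=-1
    (6,0)@(13, 1): e=[0,-2,10] → ·  [on edge]
    (7,3)@(15, 7): e=[0,2,6] → #  [on edge]
    (8,3)@(17, 7): e=[24,6,-22] → ·
    (7,4)@(15, 9): e=[-8,2,14] → ·
    (8,6)@(17, 13): e=[0,6,2] → #  [on edge]
    (9,6)@(19, 13): e=[24,10,-26] → ·
    (8,7)@(17, 15): e=[-8,6,10] → ·
    (9,9)@(19, 19): e=[0,10,-2] → ·  [on edge]
  covered (2 px):
    · · · · · · · · · ·
    · · · · · · · · · ·
    · · · · · · · · · ·
    · · · · · · · # · ·
    · · · · · · · · · ·
    · · · · · · · · · ·
    · · · · · · · · # ·
    · · · · · · · · · ·
    · · · · · · · · · ·
    · · · · · · · · · ·
    · · · · · · · · · ·
    · · · · · · · · · ·
T2:
  2·area = 148
  edge (0, 16)→(18, 14): d=(18,-2) top-left  bias=+0
  edge (18, 14)→(2, 24): d=(-16,10) right/bottom  bias=-1
  edge (2, 24)→(0, 16): d=(-2,-8) top-left  bias=+0
    (4,7)@(9, 15): e=[0,74,74] → #  [on edge]
    (5,7)@(11, 15): e=[4,54,90] → #
    (6,7)@(13, 15): e=[8,34,106] → #
    (7,7)@(15, 15): e=[12,14,122] → #
    (8,7)@(17, 15): e=[16,-6,138] → ·
    (0,8)@(1, 17): e=[20,122,6] → #
    (1,8)@(3, 17): e=[24,102,22] → #
    (2,8)@(5, 17): e=[28,82,38] → #
    (3,8)@(7, 17): e=[32,62,54] → #
    (7,8)@(15, 17): e=[48,-18,118] → ·
    (0,9)@(1, 19): e=[56,90,2] → #
    (5,9)@(11, 19): e=[76,-10,82] → ·
  covered (19 px):
    · · · · · · · · · ·
    · · · · · · · · · ·
    · · · · · · · · · ·
    · · · · · · · · · ·
    · · · · · · · · · ·
    · · · · · · · · · ·
    · · · · · · · · · ·
    · · · · # # # # · ·
    # # # # # # # · · ·
    # # # # # · · · · ·
    · # # · · · · · · ·
    · # · · · · · · · ·
T3:
  2·area = 24
  edge (14, 20)→(12, 0): d=(-2,-20) top-left  bias=+0
  edge (12, 0)→(14, 8): d=(2,8) right/bottom  bias=-1
  edge (14, 8)→(14, 20): d=(0,12) right/bottom  bias=-1
    (6,2)@(13, 5): e=[10,2,12] → #
    (7,2)@(15, 5): e=[50,-14,-12] → ·
    (6,3)@(13, 7): e=[6,6,12] → #
    (7,3)@(15, 7): e=[46,-10,-12] → ·
    (6,4)@(13, 9): e=[2,10,12] → #
    (7,4)@(15, 9): e=[42,-6,-12] → ·
    (6,5)@(13, 11): e=[-2,14,12] → ·
  covered (3 px):
    · · · · · · · · · ·
    · · · · · · · · · ·
    · · · · · · # · · ·
    · · · · · · # · · ·
    · · · · · · # · · ·
    · · · · · · · · · ·
    · · · · · · · · · ·
    · · · · · · · · · ·
    · · · · · · · · · ·
    · · · · · · · · · ·
    · · · · · · · · · ·
    · · · · · · · · · ·
T4:
  2·area = 84  (B↔C swapped to make it positive)
  edge (14, 5)→(4, 14): d=(-10,9) right/bottom  bias=-1
  edge (4, 14)→(8, 2): d=(4,-12) top-left  bias=+0
  edge (8, 2)→(14, 5): d=(6,3) right/bottom  bias=-1
    (4,1)@(9, 3): e=[65,16,3] → #
    (5,1)@(11, 3): e=[47,40,-3] → ·
    (3,2)@(7, 5): e=[63,0,21] → #  [on edge]
    (5,2)@(11, 5): e=[27,48,9] → #
    (6,2)@(13, 5): e=[9,72,3] → #
    (7,2)@(15, 5): e=[-9,96,-3] → ·
    (3,3)@(7, 7): e=[43,8,33] → #
    (6,3)@(13, 7): e=[-11,80,15] → ·
    (3,4)@(7, 9): e=[23,16,45] → #
    (5,4)@(11, 9): e=[-13,64,33] → ·
    (2,5)@(5, 11): e=[21,0,63] → #  [on edge]
    (4,5)@(9, 11): e=[-15,48,51] → ·
    (1,8)@(3, 17): e=[-21,0,105] → ·  [on edge]
    (0,11)@(1, 23): e=[-63,0,147] → ·  [on edge]
  covered (13 px):
    · · · · · · · · · ·
    · · · · # · · · · ·
    · · · # # # # · · ·
    · · · # # # · · · ·
    · · · # # · · · · ·
    · · # # · · · · · ·
    · · # · · · · · · ·
    · · · · · · · · · ·
    · · · · · · · · · ·
    · · · · · · · · · ·
    · · · · · · · · · ·
    · · · · · · · · · ·

Answer: [2,12,10]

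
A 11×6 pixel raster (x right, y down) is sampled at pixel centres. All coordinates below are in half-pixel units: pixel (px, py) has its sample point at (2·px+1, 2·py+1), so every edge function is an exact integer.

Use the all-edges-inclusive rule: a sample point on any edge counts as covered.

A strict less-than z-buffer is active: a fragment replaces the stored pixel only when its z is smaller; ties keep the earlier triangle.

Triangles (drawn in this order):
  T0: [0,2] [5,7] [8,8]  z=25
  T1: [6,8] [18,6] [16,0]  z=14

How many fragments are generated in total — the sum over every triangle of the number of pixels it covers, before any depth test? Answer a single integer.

T0:
  2·area = 10  (B↔C swapped to make it positive)
  edge (0, 2)→(8, 8): d=(8,6) inclusive
  edge (8, 8)→(5, 7): d=(-3,-1) inclusive
  edge (5, 7)→(0, 2): d=(-5,-5) inclusive
    (0,1)@(1, 3): e=[2,8,0] → X  [on edge]
    (1,1)@(3, 3): e=[-10,10,10] → .
    (0,2)@(1, 5): e=[18,2,-10] → .
    (1,2)@(3, 5): e=[6,4,0] → X  [on edge]
    (2,2)@(5, 5): e=[-6,6,10] → .
    (1,3)@(3, 7): e=[22,-2,-10] → .
    (2,3)@(5, 7): e=[10,0,0] → X  [on edge]
    (3,3)@(7, 7): e=[-2,2,10] → .
    (2,4)@(5, 9): e=[26,-6,-10] → .
    (3,4)@(7, 9): e=[14,-4,0] → .  [on edge]
    (5,4)@(11, 9): e=[-10,0,20] → .  [on edge]
    (4,5)@(9, 11): e=[18,-8,0] → .  [on edge]
    (8,5)@(17, 11): e=[-30,0,40] → .  [on edge]
  covered (3 px):
    . . . . . . . . . . .
    X . . . . . . . . . .
    . X . . . . . . . . .
    . . X . . . . . . . .
    . . . . . . . . . . .
    . . . . . . . . . . .
T1:
  2·area = 76  (B↔C swapped to make it positive)
  edge (6, 8)→(16, 0): d=(10,-8) inclusive
  edge (16, 0)→(18, 6): d=(2,6) inclusive
  edge (18, 6)→(6, 8): d=(-12,2) inclusive
    (7,0)@(15, 1): e=[2,8,66] → X
    (8,0)@(17, 1): e=[18,-4,62] → .
    (6,1)@(13, 3): e=[6,24,46] → X
    (8,1)@(17, 3): e=[38,0,38] → X  [on edge]
    (9,1)@(19, 3): e=[54,-12,34] → .
    (5,2)@(11, 5): e=[10,40,26] → X
    (9,2)@(19, 5): e=[74,-8,10] → .
    (4,3)@(9, 7): e=[14,56,6] → X
    (6,3)@(13, 7): e=[46,32,-2] → .
    (7,3)@(15, 7): e=[62,20,-6] → .
    (8,3)@(17, 7): e=[78,8,-10] → .
    (4,4)@(9, 9): e=[34,60,-18] → .
    (9,4)@(19, 9): e=[114,0,-38] → .  [on edge]
  covered (10 px):
    . . . . . . . X . . .
    . . . . . . X X X . .
    . . . . . X X X X . .
    . . . . X X . . . . .
    . . . . . . . . . . .
    . . . . . . . . . . .

Final: 13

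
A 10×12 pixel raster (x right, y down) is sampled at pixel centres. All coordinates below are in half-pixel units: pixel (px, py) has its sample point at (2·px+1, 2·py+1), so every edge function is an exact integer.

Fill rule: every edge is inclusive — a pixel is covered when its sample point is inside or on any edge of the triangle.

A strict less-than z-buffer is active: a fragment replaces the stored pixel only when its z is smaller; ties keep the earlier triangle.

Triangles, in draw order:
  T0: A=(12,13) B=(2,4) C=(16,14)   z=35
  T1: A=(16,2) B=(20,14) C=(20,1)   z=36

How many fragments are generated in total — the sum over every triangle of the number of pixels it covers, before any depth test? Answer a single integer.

T0:
  2·area = 26
  edge (12, 13)→(2, 4): d=(-10,-9) inclusive
  edge (2, 4)→(16, 14): d=(14,10) inclusive
  edge (16, 14)→(12, 13): d=(-4,-1) inclusive
    (4,4)@(9, 9): e=[13,0,13] → X  [on edge]
    (5,4)@(11, 9): e=[31,-20,15] → .
    (4,5)@(9, 11): e=[-7,28,5] → .
    (5,5)@(11, 11): e=[11,8,7] → X
    (6,5)@(13, 11): e=[29,-12,9] → .
    (5,6)@(11, 13): e=[-9,36,-1] → .
    (6,6)@(13, 13): e=[9,16,1] → X
    (7,6)@(15, 13): e=[27,-4,3] → .
    (6,7)@(13, 15): e=[-11,44,-7] → .
  covered (3 px):
    . . . . . . . . . .
    . . . . . . . . . .
    . . . . . . . . . .
    . . . . . . . . . .
    . . . . X . . . . .
    . . . . . X . . . .
    . . . . . . X . . .
    . . . . . . . . . .
    . . . . . . . . . .
    . . . . . . . . . .
    . . . . . . . . . .
    . . . . . . . . . .
T1:
  2·area = 52  (B↔C swapped to make it positive)
  edge (16, 2)→(20, 1): d=(4,-1) inclusive
  edge (20, 1)→(20, 14): d=(0,13) inclusive
  edge (20, 14)→(16, 2): d=(-4,-12) inclusive
    (8,1)@(17, 3): e=[5,39,8] → X
    (9,1)@(19, 3): e=[7,13,32] → X
    (8,2)@(17, 5): e=[13,39,0] → X  [on edge]
    (8,3)@(17, 7): e=[21,39,-8] → .
    (9,3)@(19, 7): e=[23,13,16] → X
    (9,4)@(19, 9): e=[31,13,8] → X
    (9,5)@(19, 11): e=[39,13,0] → X  [on edge]
    (9,6)@(19, 13): e=[47,13,-8] → .
  covered (7 px):
    . . . . . . . . . .
    . . . . . . . . X X
    . . . . . . . . X X
    . . . . . . . . . X
    . . . . . . . . . X
    . . . . . . . . . X
    . . . . . . . . . .
    . . . . . . . . . .
    . . . . . . . . . .
    . . . . . . . . . .
    . . . . . . . . . .
    . . . . . . . . . .

Result: 10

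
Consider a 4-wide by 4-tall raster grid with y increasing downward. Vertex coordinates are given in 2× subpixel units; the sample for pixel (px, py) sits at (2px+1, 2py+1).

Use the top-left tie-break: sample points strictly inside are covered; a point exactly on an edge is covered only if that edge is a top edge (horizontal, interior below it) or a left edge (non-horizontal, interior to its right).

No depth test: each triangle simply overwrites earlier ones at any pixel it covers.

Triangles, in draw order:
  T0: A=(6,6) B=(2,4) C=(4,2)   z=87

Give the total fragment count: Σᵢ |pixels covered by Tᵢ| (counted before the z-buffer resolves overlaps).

T0:
  2·area = 12
  edge (6, 6)→(2, 4): d=(-4,-2) top-left  bias=+0
  edge (2, 4)→(4, 2): d=(2,-2) top-left  bias=+0
  edge (4, 2)→(6, 6): d=(2,4) right/bottom  bias=-1
    (2,0)@(5, 1): e=[18,0,-6] → ·  [on edge]
    (1,1)@(3, 3): e=[6,0,6] → #  [on edge]
    (2,1)@(5, 3): e=[10,4,-2] → ·
    (0,2)@(1, 5): e=[-6,0,18] → ·  [on edge]
    (1,2)@(3, 5): e=[-2,4,10] → ·
    (2,2)@(5, 5): e=[2,8,2] → #
    (3,2)@(7, 5): e=[6,12,-6] → ·
    (2,3)@(5, 7): e=[-6,12,6] → ·
  covered (2 px):
    · · · ·
    · # · ·
    · · # ·
    · · · ·

Result: 2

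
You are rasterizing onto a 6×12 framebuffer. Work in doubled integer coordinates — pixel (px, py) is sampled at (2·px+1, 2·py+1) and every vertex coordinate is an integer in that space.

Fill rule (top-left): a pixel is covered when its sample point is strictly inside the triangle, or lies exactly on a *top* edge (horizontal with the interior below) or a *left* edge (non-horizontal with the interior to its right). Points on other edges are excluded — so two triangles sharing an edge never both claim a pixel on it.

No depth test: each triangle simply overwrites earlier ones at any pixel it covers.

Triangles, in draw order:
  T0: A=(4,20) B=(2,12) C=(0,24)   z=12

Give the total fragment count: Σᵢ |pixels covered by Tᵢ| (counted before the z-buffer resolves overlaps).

T0:
  2·area = 40  (B↔C swapped to make it positive)
  edge (4, 20)→(0, 24): d=(-4,4) right/bottom  bias=-1
  edge (0, 24)→(2, 12): d=(2,-12) top-left  bias=+0
  edge (2, 12)→(4, 20): d=(2,8) right/bottom  bias=-1
    (5,6)@(11, 13): e=[0,110,-70] → .  [on edge]
    (4,7)@(9, 15): e=[0,90,-50] → .  [on edge]
    (1,8)@(3, 17): e=[16,22,2] → X
    (2,8)@(5, 17): e=[8,46,-14] → .
    (3,8)@(7, 17): e=[0,70,-30] → .  [on edge]
    (0,9)@(1, 19): e=[16,2,22] → X
    (2,9)@(5, 19): e=[0,50,-10] → .  [on edge]
    (0,10)@(1, 21): e=[8,6,26] → X
    (1,10)@(3, 21): e=[0,30,10] → .  [on edge]
    (0,11)@(1, 23): e=[0,10,30] → .  [on edge]
  covered (4 px):
    . . . . . .
    . . . . . .
    . . . . . .
    . . . . . .
    . . . . . .
    . . . . . .
    . . . . . .
    . . . . . .
    . X . . . .
    X X . . . .
    X . . . . .
    . . . . . .

Answer: 4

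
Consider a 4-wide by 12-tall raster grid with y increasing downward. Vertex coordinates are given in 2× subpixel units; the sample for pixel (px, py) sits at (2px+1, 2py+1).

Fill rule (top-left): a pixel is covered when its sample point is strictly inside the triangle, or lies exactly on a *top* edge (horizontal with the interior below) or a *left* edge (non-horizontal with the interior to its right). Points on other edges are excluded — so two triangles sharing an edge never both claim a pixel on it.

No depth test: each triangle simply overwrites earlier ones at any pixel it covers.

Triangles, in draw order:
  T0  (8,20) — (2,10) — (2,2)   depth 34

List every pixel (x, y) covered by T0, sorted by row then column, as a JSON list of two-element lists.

T0:
  2·area = 48
  edge (8, 20)→(2, 10): d=(-6,-10) top-left  bias=+0
  edge (2, 10)→(2, 2): d=(0,-8) top-left  bias=+0
  edge (2, 2)→(8, 20): d=(6,18) right/bottom  bias=-1
    (1,2)@(3, 5): e=[40,8,0] → ·  [on edge]
    (1,3)@(3, 7): e=[28,8,12] → █
    (2,3)@(5, 7): e=[48,24,-24] → ·
    (1,4)@(3, 9): e=[16,8,24] → █
    (2,4)@(5, 9): e=[36,24,-12] → ·
    (1,5)@(3, 11): e=[4,8,36] → █
    (2,5)@(5, 11): e=[24,24,0] → ·  [on edge]
    (1,6)@(3, 13): e=[-8,8,48] → ·
    (2,6)@(5, 13): e=[12,24,12] → █
    (3,6)@(7, 13): e=[32,40,-24] → ·
    (2,7)@(5, 15): e=[0,24,24] → █  [on edge]
    (3,7)@(7, 15): e=[20,40,-12] → ·
    (3,8)@(7, 17): e=[8,40,0] → ·  [on edge]
  covered (5 px):
    · · · ·
    · · · ·
    · · · ·
    · █ · ·
    · █ · ·
    · █ · ·
    · · █ ·
    · · █ ·
    · · · ·
    · · · ·
    · · · ·
    · · · ·

Result: [[1,3],[1,4],[1,5],[2,6],[2,7]]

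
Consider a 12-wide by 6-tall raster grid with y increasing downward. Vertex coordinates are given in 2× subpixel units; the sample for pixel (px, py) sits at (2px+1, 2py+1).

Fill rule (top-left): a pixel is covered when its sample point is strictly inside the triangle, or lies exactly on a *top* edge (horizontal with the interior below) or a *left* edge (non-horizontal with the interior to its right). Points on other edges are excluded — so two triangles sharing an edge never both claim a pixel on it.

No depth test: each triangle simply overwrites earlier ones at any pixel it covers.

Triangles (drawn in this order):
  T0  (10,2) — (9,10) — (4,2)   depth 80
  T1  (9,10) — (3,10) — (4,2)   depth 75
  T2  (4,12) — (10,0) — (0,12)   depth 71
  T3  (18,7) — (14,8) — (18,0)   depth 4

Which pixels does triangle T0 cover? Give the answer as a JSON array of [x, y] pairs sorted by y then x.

T0:
  2·area = 48
  edge (10, 2)→(9, 10): d=(-1,8) right/bottom  bias=-1
  edge (9, 10)→(4, 2): d=(-5,-8) top-left  bias=+0
  edge (4, 2)→(10, 2): d=(6,0) top-left  bias=+0
    (2,1)@(5, 3): e=[39,3,6] → #
    (3,1)@(7, 3): e=[23,19,6] → #
    (4,1)@(9, 3): e=[7,35,6] → #
    (5,1)@(11, 3): e=[-9,51,6] → ·
    (2,2)@(5, 5): e=[37,-7,18] → ·
    (3,2)@(7, 5): e=[21,9,18] → #
    (5,2)@(11, 5): e=[-11,41,18] → ·
    (3,3)@(7, 7): e=[19,-1,30] → ·
    (4,3)@(9, 7): e=[3,15,30] → #
    (5,3)@(11, 7): e=[-13,31,30] → ·
    (4,4)@(9, 9): e=[1,5,42] → #
    (5,4)@(11, 9): e=[-15,21,42] → ·
  covered (7 px):
    · · · · · · · · · · · ·
    · · # # # · · · · · · ·
    · · · # # · · · · · · ·
    · · · · # · · · · · · ·
    · · · · # · · · · · · ·
    · · · · · · · · · · · ·
T1:
  2·area = 48
  edge (9, 10)→(3, 10): d=(-6,0) right/bottom  bias=-1
  edge (3, 10)→(4, 2): d=(1,-8) top-left  bias=+0
  edge (4, 2)→(9, 10): d=(5,8) right/bottom  bias=-1
    (2,2)@(5, 5): e=[30,11,7] → #
    (3,2)@(7, 5): e=[30,27,-9] → ·
    (2,3)@(5, 7): e=[18,13,17] → #
    (3,3)@(7, 7): e=[18,29,1] → #
    (4,3)@(9, 7): e=[18,45,-15] → ·
    (2,4)@(5, 9): e=[6,15,27] → #
    (4,4)@(9, 9): e=[6,47,-5] → ·
    (2,5)@(5, 11): e=[-6,17,37] → ·
    (3,5)@(7, 11): e=[-6,33,21] → ·
  covered (5 px):
    · · · · · · · · · · · ·
    · · · · · · · · · · · ·
    · · # · · · · · · · · ·
    · · # # · · · · · · · ·
    · · # # · · · · · · · ·
    · · · · · · · · · · · ·
T2:
  2·area = 48  (B↔C swapped to make it positive)
  edge (4, 12)→(0, 12): d=(-4,0) right/bottom  bias=-1
  edge (0, 12)→(10, 0): d=(10,-12) top-left  bias=+0
  edge (10, 0)→(4, 12): d=(-6,12) right/bottom  bias=-1
    (3,2)@(7, 5): e=[28,14,6] → #
    (4,2)@(9, 5): e=[28,38,-18] → ·
    (2,3)@(5, 7): e=[20,10,18] → #
    (3,3)@(7, 7): e=[20,34,-6] → ·
    (1,4)@(3, 9): e=[12,6,30] → #
    (3,4)@(7, 9): e=[12,54,-18] → ·
    (0,5)@(1, 11): e=[4,2,42] → #
    (2,5)@(5, 11): e=[4,50,-6] → ·
  covered (6 px):
    · · · · · · · · · · · ·
    · · · · · · · · · · · ·
    · · · # · · · · · · · ·
    · · # · · · · · · · · ·
    · # # · · · · · · · · ·
    # # · · · · · · · · · ·
T3:
  2·area = 28
  edge (18, 7)→(14, 8): d=(-4,1) right/bottom  bias=-1
  edge (14, 8)→(18, 0): d=(4,-8) top-left  bias=+0
  edge (18, 0)→(18, 7): d=(0,7) right/bottom  bias=-1
    (8,1)@(17, 3): e=[17,4,7] → #
    (9,1)@(19, 3): e=[15,20,-7] → ·
    (8,2)@(17, 5): e=[9,12,7] → #
    (9,2)@(19, 5): e=[7,28,-7] → ·
    (7,3)@(15, 7): e=[3,4,21] → #
    (9,3)@(19, 7): e=[-1,36,-7] → ·
    (7,4)@(15, 9): e=[-5,12,21] → ·
    (8,4)@(17, 9): e=[-7,28,7] → ·
  covered (4 px):
    · · · · · · · · · · · ·
    · · · · · · · · # · · ·
    · · · · · · · · # · · ·
    · · · · · · · # # · · ·
    · · · · · · · · · · · ·
    · · · · · · · · · · · ·

Final: [[2,1],[3,1],[4,1],[3,2],[4,2],[4,3],[4,4]]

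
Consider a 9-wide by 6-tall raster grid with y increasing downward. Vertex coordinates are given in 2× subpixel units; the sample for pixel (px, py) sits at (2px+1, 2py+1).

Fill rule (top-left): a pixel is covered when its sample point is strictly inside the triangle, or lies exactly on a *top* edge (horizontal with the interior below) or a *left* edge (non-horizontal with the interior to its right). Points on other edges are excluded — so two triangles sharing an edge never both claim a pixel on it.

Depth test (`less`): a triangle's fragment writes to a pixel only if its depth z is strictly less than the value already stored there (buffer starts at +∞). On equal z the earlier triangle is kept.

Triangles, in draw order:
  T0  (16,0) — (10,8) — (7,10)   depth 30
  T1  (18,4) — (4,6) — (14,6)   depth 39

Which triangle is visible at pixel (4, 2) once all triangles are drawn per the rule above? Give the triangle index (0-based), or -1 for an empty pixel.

T0:
  2·area = 12
  edge (16, 0)→(10, 8): d=(-6,8) right/bottom  bias=-1
  edge (10, 8)→(7, 10): d=(-3,2) right/bottom  bias=-1
  edge (7, 10)→(16, 0): d=(9,-10) top-left  bias=+0
  covered (0 px):
    · · · · · · · · ·
    · · · · · · · · ·
    · · · · · · · · ·
    · · · · · · · · ·
    · · · · · · · · ·
    · · · · · · · · ·
T1:
  2·area = 20  (B↔C swapped to make it positive)
  edge (18, 4)→(14, 6): d=(-4,2) right/bottom  bias=-1
  edge (14, 6)→(4, 6): d=(-10,0) right/bottom  bias=-1
  edge (4, 6)→(18, 4): d=(14,-2) top-left  bias=+0
    (5,2)@(11, 5): e=[10,10,0] → #  [on edge]
    (6,2)@(13, 5): e=[6,10,4] → #
    (7,2)@(15, 5): e=[2,10,8] → #
    (8,2)@(17, 5): e=[-2,10,12] → ·
    (5,3)@(11, 7): e=[2,-10,28] → ·
    (6,3)@(13, 7): e=[-2,-10,32] → ·
    (7,3)@(15, 7): e=[-6,-10,36] → ·
  covered (3 px):
    · · · · · · · · ·
    · · · · · · · · ·
    · · · · · # # # ·
    · · · · · · · · ·
    · · · · · · · · ·
    · · · · · · · · ·

Z-buffer (winner per pixel, '.' = empty):
  . . . . . . . . .
  . . . . . . . . .
  . . . . . 1 1 1 .
  . . . . . . . . .
  . . . . . . . . .
  . . . . . . . . .

Result: -1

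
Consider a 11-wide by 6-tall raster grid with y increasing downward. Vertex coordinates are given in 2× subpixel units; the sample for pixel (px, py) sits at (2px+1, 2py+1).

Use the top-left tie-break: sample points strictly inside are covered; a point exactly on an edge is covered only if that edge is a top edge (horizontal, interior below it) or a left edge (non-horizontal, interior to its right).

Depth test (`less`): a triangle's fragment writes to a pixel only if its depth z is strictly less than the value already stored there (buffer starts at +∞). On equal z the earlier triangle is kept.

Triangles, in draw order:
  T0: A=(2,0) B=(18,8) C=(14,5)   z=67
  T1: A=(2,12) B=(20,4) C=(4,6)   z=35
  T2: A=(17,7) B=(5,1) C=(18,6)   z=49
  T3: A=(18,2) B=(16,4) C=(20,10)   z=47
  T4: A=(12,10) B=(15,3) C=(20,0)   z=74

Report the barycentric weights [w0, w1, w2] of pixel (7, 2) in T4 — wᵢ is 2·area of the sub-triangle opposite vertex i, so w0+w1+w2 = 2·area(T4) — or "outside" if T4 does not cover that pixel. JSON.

T0:
  2·area = 16  (B↔C swapped to make it positive)
  edge (2, 0)→(14, 5): d=(12,5) right/bottom  bias=-1
  edge (14, 5)→(18, 8): d=(4,3) right/bottom  bias=-1
  edge (18, 8)→(2, 0): d=(-16,-8) top-left  bias=+0
    (4,1)@(9, 3): e=[1,7,8] → X
    (5,1)@(11, 3): e=[-9,1,24] → .
    (4,2)@(9, 5): e=[25,15,-24] → .
    (6,2)@(13, 5): e=[5,3,8] → X
    (7,2)@(15, 5): e=[-5,-3,24] → .
    (6,3)@(13, 7): e=[29,11,-24] → .
  covered (2 px):
    . . . . . . . . . . .
    . . . . X . . . . . .
    . . . . . . X . . . .
    . . . . . . . . . . .
    . . . . . . . . . . .
    . . . . . . . . . . .
T1:
  2·area = 92  (B↔C swapped to make it positive)
  edge (2, 12)→(4, 6): d=(2,-6) top-left  bias=+0
  edge (4, 6)→(20, 4): d=(16,-2) top-left  bias=+0
  edge (20, 4)→(2, 12): d=(-18,8) right/bottom  bias=-1
    (2,1)@(5, 3): e=[0,-46,138] → .  [on edge]
    (6,2)@(13, 5): e=[52,2,38] → X
    (7,2)@(15, 5): e=[64,6,22] → X
    (8,2)@(17, 5): e=[76,10,6] → X
    (9,2)@(19, 5): e=[88,14,-10] → .
    (2,3)@(5, 7): e=[8,18,66] → X
    (3,3)@(7, 7): e=[20,22,50] → X
    (4,3)@(9, 7): e=[32,26,34] → X
    (5,3)@(11, 7): e=[44,30,18] → X
    (7,3)@(15, 7): e=[68,38,-14] → .
    (8,3)@(17, 7): e=[80,42,-30] → .
    (1,4)@(3, 9): e=[0,46,46] → X  [on edge]
  covered (12 px):
    . . . . . . . . . . .
    . . . . . . . . . . .
    . . . . . . X X X . .
    . . X X X X X . . . .
    . X X X . . . . . . .
    . X . . . . . . . . .
T2:
  2·area = 18
  edge (17, 7)→(5, 1): d=(-12,-6) top-left  bias=+0
  edge (5, 1)→(18, 6): d=(13,5) right/bottom  bias=-1
  edge (18, 6)→(17, 7): d=(-1,1) right/bottom  bias=-1
    (2,0)@(5, 1): e=[0,0,18] → .  [on edge]
    (4,1)@(9, 3): e=[0,6,12] → X  [on edge]
    (5,1)@(11, 3): e=[12,-4,10] → .
    (10,1)@(21, 3): e=[72,-54,0] → .  [on edge]
    (4,2)@(9, 5): e=[-24,32,10] → .
    (6,2)@(13, 5): e=[0,12,6] → X  [on edge]
    (7,2)@(15, 5): e=[12,2,4] → X
    (8,2)@(17, 5): e=[24,-8,2] → .
    (9,2)@(19, 5): e=[36,-18,0] → .  [on edge]
    (6,3)@(13, 7): e=[-24,38,4] → .
    (7,3)@(15, 7): e=[-12,28,2] → .
    (8,3)@(17, 7): e=[0,18,0] → .  [on edge]
    (7,4)@(15, 9): e=[-36,54,0] → .  [on edge]
    (10,4)@(21, 9): e=[0,24,-6] → .  [on edge]
    (6,5)@(13, 11): e=[-72,90,0] → .  [on edge]
  covered (3 px):
    . . . . . . . . . . .
    . . . . X . . . . . .
    . . . . . . X X . . .
    . . . . . . . . . . .
    . . . . . . . . . . .
    . . . . . . . . . . .
T3:
  2·area = 20  (B↔C swapped to make it positive)
  edge (18, 2)→(20, 10): d=(2,8) right/bottom  bias=-1
  edge (20, 10)→(16, 4): d=(-4,-6) top-left  bias=+0
  edge (16, 4)→(18, 2): d=(2,-2) top-left  bias=+0
    (9,0)@(19, 1): e=[-10,30,0] → .  [on edge]
    (8,1)@(17, 3): e=[10,10,0] → X  [on edge]
    (9,1)@(19, 3): e=[-6,22,4] → .
    (7,2)@(15, 5): e=[30,-10,0] → .  [on edge]
    (8,2)@(17, 5): e=[14,2,4] → X
    (9,2)@(19, 5): e=[-2,14,8] → .
    (6,3)@(13, 7): e=[50,-30,0] → .  [on edge]
    (8,3)@(17, 7): e=[18,-6,8] → .
    (9,3)@(19, 7): e=[2,6,12] → X
    (10,3)@(21, 7): e=[-14,18,16] → .
    (5,4)@(11, 9): e=[70,-50,0] → .  [on edge]
    (9,4)@(19, 9): e=[6,-2,16] → .
    (4,5)@(9, 11): e=[90,-70,0] → .  [on edge]
  covered (3 px):
    . . . . . . . . . . .
    . . . . . . . . X . .
    . . . . . . . . X . .
    . . . . . . . . . X .
    . . . . . . . . . . .
    . . . . . . . . . . .
T4:
  2·area = 26
  edge (12, 10)→(15, 3): d=(3,-7) top-left  bias=+0
  edge (15, 3)→(20, 0): d=(5,-3) top-left  bias=+0
  edge (20, 0)→(12, 10): d=(-8,10) right/bottom  bias=-1
    (9,0)@(19, 1): e=[22,2,2] → X
    (10,0)@(21, 1): e=[36,8,-18] → .
    (7,1)@(15, 3): e=[0,0,26] → X  [on edge]
    (8,1)@(17, 3): e=[14,6,6] → X
    (9,1)@(19, 3): e=[28,12,-14] → .
    (7,2)@(15, 5): e=[6,10,10] → X
    (8,2)@(17, 5): e=[20,16,-10] → .
    (7,3)@(15, 7): e=[12,20,-6] → .
    (2,4)@(5, 9): e=[-52,0,78] → .  [on edge]
  covered (4 px):
    . . . . . . . . . X .
    . . . . . . . X X . .
    . . . . . . . X . . .
    . . . . . . . . . . .
    . . . . . . . . . . .
    . . . . . . . . . . .

Result: [10,10,6]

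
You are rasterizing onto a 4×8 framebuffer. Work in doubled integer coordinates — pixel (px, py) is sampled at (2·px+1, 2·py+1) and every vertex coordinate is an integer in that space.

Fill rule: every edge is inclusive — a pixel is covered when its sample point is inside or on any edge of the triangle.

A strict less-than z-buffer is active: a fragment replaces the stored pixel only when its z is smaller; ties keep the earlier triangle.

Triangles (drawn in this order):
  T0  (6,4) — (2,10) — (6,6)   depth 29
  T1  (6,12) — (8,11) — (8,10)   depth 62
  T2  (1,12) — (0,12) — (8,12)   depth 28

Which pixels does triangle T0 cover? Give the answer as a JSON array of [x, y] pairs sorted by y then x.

T0:
  2·area = 8  (B↔C swapped to make it positive)
  edge (6, 4)→(6, 6): d=(0,2) inclusive
  edge (6, 6)→(2, 10): d=(-4,4) inclusive
  edge (2, 10)→(6, 4): d=(4,-6) inclusive
    (3,2)@(7, 5): e=[-2,0,10] → .  [on edge]
    (2,3)@(5, 7): e=[2,0,6] → X  [on edge]
    (3,3)@(7, 7): e=[-2,-8,18] → .
    (1,4)@(3, 9): e=[6,0,2] → X  [on edge]
    (2,4)@(5, 9): e=[2,-8,14] → .
    (0,5)@(1, 11): e=[10,0,-2] → .  [on edge]
    (1,5)@(3, 11): e=[6,-8,10] → .
  covered (2 px):
    . . . .
    . . . .
    . . . .
    . . X .
    . X . .
    . . . .
    . . . .
    . . . .
T1:
  2·area = 2  (B↔C swapped to make it positive)
  edge (6, 12)→(8, 10): d=(2,-2) inclusive
  edge (8, 10)→(8, 11): d=(0,1) inclusive
  edge (8, 11)→(6, 12): d=(-2,1) inclusive
    (3,5)@(7, 11): e=[0,1,1] → X  [on edge]
    (2,6)@(5, 13): e=[0,3,-1] → .  [on edge]
    (3,6)@(7, 13): e=[4,1,-3] → .
    (1,7)@(3, 15): e=[0,5,-3] → .  [on edge]
  covered (1 px):
    . . . .
    . . . .
    . . . .
    . . . .
    . . . .
    . . . X
    . . . .
    . . . .
T2:
  degenerate (2·area = 0) — covers nothing

Result: [[2,3],[1,4]]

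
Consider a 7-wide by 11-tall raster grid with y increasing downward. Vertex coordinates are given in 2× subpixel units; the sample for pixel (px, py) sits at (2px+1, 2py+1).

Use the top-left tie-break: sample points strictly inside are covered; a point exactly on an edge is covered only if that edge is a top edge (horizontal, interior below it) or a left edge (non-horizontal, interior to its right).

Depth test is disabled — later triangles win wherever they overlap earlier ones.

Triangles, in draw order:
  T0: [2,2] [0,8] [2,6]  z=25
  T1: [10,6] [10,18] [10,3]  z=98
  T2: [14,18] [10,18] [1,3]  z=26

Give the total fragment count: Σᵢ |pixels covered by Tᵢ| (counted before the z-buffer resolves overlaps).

T0:
  2·area = 8  (B↔C swapped to make it positive)
  edge (2, 2)→(2, 6): d=(0,4) right/bottom  bias=-1
  edge (2, 6)→(0, 8): d=(-2,2) right/bottom  bias=-1
  edge (0, 8)→(2, 2): d=(2,-6) top-left  bias=+0
    (3,0)@(7, 1): e=[-20,0,28] → ·  [on edge]
    (2,1)@(5, 3): e=[-12,0,20] → ·  [on edge]
    (0,2)@(1, 5): e=[4,4,0] → #  [on edge]
    (1,2)@(3, 5): e=[-4,0,12] → ·  [on edge]
    (0,3)@(1, 7): e=[4,0,4] → ·  [on edge]
  covered (1 px):
    · · · · · · ·
    · · · · · · ·
    # · · · · · ·
    · · · · · · ·
    · · · · · · ·
    · · · · · · ·
    · · · · · · ·
    · · · · · · ·
    · · · · · · ·
    · · · · · · ·
    · · · · · · ·
T1:
  degenerate (2·area = 0) — covers nothing
T2:
  2·area = 60
  edge (14, 18)→(10, 18): d=(-4,0) right/bottom  bias=-1
  edge (10, 18)→(1, 3): d=(-9,-15) top-left  bias=+0
  edge (1, 3)→(14, 18): d=(13,15) right/bottom  bias=-1
    (0,1)@(1, 3): e=[60,0,0] → ·  [on edge]
    (2,4)@(5, 9): e=[36,6,18] → #
    (3,4)@(7, 9): e=[36,36,-12] → ·
    (2,5)@(5, 11): e=[28,-12,44] → ·
    (3,5)@(7, 11): e=[28,18,14] → #
    (4,5)@(9, 11): e=[28,48,-16] → ·
    (3,6)@(7, 13): e=[20,0,40] → #  [on edge]
    (4,6)@(9, 13): e=[20,30,10] → #
    (5,6)@(11, 13): e=[20,60,-20] → ·
    (3,7)@(7, 15): e=[12,-18,66] → ·
    (4,7)@(9, 15): e=[12,12,36] → #
    (5,7)@(11, 15): e=[12,42,6] → #
  covered (8 px):
    · · · · · · ·
    · · · · · · ·
    · · · · · · ·
    · · · · · · ·
    · · # · · · ·
    · · · # · · ·
    · · · # # · ·
    · · · · # # ·
    · · · · · # #
    · · · · · · ·
    · · · · · · ·

Final: 9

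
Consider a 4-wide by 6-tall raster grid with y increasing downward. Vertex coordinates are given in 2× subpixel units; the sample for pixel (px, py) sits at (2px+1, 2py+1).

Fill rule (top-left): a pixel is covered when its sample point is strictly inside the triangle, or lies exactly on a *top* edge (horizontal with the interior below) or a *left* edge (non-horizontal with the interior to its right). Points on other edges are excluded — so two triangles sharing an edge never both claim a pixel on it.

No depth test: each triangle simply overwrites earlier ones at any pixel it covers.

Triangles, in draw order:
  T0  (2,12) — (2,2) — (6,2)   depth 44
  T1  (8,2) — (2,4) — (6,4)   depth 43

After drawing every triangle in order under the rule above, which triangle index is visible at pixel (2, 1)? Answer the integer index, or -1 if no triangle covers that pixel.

T0:
  2·area = 40
  edge (2, 12)→(2, 2): d=(0,-10) top-left  bias=+0
  edge (2, 2)→(6, 2): d=(4,0) top-left  bias=+0
  edge (6, 2)→(2, 12): d=(-4,10) right/bottom  bias=-1
    (1,1)@(3, 3): e=[10,4,26] → #
    (2,1)@(5, 3): e=[30,4,6] → #
    (3,1)@(7, 3): e=[50,4,-14] → ·
    (1,2)@(3, 5): e=[10,12,18] → #
    (2,2)@(5, 5): e=[30,12,-2] → ·
    (1,3)@(3, 7): e=[10,20,10] → #
    (2,3)@(5, 7): e=[30,20,-10] → ·
    (1,4)@(3, 9): e=[10,28,2] → #
    (2,4)@(5, 9): e=[30,28,-18] → ·
    (1,5)@(3, 11): e=[10,36,-6] → ·
  covered (5 px):
    · · · ·
    · # # ·
    · # · ·
    · # · ·
    · # · ·
    · · · ·
T1:
  2·area = 8  (B↔C swapped to make it positive)
  edge (8, 2)→(6, 4): d=(-2,2) right/bottom  bias=-1
  edge (6, 4)→(2, 4): d=(-4,0) right/bottom  bias=-1
  edge (2, 4)→(8, 2): d=(6,-2) top-left  bias=+0
    (2,1)@(5, 3): e=[4,4,0] → #  [on edge]
    (3,1)@(7, 3): e=[0,4,4] → ·  [on edge]
    (2,2)@(5, 5): e=[0,-4,12] → ·  [on edge]
    (1,3)@(3, 7): e=[0,-12,20] → ·  [on edge]
    (0,4)@(1, 9): e=[0,-20,28] → ·  [on edge]
  covered (1 px):
    · · · ·
    · · # ·
    · · · ·
    · · · ·
    · · · ·
    · · · ·

Z-buffer (winner per pixel, '.' = empty):
  . . . .
  . 0 1 .
  . 0 . .
  . 0 . .
  . 0 . .
  . . . .

Final: 1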